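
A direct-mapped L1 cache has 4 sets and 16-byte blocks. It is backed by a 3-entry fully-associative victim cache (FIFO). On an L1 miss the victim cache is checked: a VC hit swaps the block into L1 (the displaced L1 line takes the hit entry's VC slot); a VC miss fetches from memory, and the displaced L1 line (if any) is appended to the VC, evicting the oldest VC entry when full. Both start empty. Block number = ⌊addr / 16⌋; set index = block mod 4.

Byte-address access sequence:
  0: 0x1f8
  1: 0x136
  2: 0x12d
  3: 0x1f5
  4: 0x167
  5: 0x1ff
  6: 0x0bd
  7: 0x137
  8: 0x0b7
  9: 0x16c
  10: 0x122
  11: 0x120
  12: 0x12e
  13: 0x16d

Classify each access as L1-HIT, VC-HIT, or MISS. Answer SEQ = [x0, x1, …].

SEQ = [MISS, MISS, MISS, VC-HIT, MISS, L1-HIT, MISS, VC-HIT, VC-HIT, L1-HIT, VC-HIT, L1-HIT, L1-HIT, VC-HIT]

  [0] addr=0x1f8 blk=31 s=3: MISS | VC []
  [1] addr=0x136 blk=19 s=3: MISS | VC [31]
  [2] addr=0x12d blk=18 s=2: MISS | VC [31]
  [3] addr=0x1f5 blk=31 s=3: VC-HIT | VC [19]
  [4] addr=0x167 blk=22 s=2: MISS | VC [19, 18]
  [5] addr=0x1ff blk=31 s=3: L1-HIT | VC [19, 18]
  [6] addr=0xbd blk=11 s=3: MISS | VC [19, 18, 31]
  [7] addr=0x137 blk=19 s=3: VC-HIT | VC [11, 18, 31]
  [8] addr=0xb7 blk=11 s=3: VC-HIT | VC [19, 18, 31]
  [9] addr=0x16c blk=22 s=2: L1-HIT | VC [19, 18, 31]
  [10] addr=0x122 blk=18 s=2: VC-HIT | VC [19, 22, 31]
  [11] addr=0x120 blk=18 s=2: L1-HIT | VC [19, 22, 31]
  [12] addr=0x12e blk=18 s=2: L1-HIT | VC [19, 22, 31]
  [13] addr=0x16d blk=22 s=2: VC-HIT | VC [19, 18, 31]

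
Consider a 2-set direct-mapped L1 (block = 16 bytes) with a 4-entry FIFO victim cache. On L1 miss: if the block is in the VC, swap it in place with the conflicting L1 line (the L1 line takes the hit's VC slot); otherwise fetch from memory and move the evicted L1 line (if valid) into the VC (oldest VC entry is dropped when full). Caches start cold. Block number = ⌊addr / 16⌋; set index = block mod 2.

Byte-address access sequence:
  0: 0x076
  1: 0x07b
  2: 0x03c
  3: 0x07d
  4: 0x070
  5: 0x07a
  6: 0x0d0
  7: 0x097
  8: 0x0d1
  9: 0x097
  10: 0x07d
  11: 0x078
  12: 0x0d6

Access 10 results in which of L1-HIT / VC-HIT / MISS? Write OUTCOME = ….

  [0] addr=0x76 blk=7 s=1: MISS | VC []
  [1] addr=0x7b blk=7 s=1: L1-HIT | VC []
  [2] addr=0x3c blk=3 s=1: MISS | VC [7]
  [3] addr=0x7d blk=7 s=1: VC-HIT | VC [3]
  [4] addr=0x70 blk=7 s=1: L1-HIT | VC [3]
  [5] addr=0x7a blk=7 s=1: L1-HIT | VC [3]
  [6] addr=0xd0 blk=13 s=1: MISS | VC [3, 7]
  [7] addr=0x97 blk=9 s=1: MISS | VC [3, 7, 13]
  [8] addr=0xd1 blk=13 s=1: VC-HIT | VC [3, 7, 9]
  [9] addr=0x97 blk=9 s=1: VC-HIT | VC [3, 7, 13]
  [10] addr=0x7d blk=7 s=1: VC-HIT | VC [3, 9, 13]
  [11] addr=0x78 blk=7 s=1: L1-HIT | VC [3, 9, 13]
  [12] addr=0xd6 blk=13 s=1: VC-HIT | VC [3, 9, 7]

OUTCOME = VC-HIT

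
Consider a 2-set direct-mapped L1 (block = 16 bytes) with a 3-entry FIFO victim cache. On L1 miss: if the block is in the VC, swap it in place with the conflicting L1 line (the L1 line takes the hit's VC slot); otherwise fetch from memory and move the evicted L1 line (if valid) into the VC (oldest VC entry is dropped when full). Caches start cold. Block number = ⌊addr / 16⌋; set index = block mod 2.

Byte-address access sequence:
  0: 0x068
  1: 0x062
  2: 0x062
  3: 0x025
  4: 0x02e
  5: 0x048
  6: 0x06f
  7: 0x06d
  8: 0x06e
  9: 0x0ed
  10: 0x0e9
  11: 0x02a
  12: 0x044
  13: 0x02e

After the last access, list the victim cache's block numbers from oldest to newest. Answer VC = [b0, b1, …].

  [0] addr=0x68 blk=6 s=0: MISS | VC []
  [1] addr=0x62 blk=6 s=0: L1-HIT | VC []
  [2] addr=0x62 blk=6 s=0: L1-HIT | VC []
  [3] addr=0x25 blk=2 s=0: MISS | VC [6]
  [4] addr=0x2e blk=2 s=0: L1-HIT | VC [6]
  [5] addr=0x48 blk=4 s=0: MISS | VC [6, 2]
  [6] addr=0x6f blk=6 s=0: VC-HIT | VC [4, 2]
  [7] addr=0x6d blk=6 s=0: L1-HIT | VC [4, 2]
  [8] addr=0x6e blk=6 s=0: L1-HIT | VC [4, 2]
  [9] addr=0xed blk=14 s=0: MISS | VC [4, 2, 6]
  [10] addr=0xe9 blk=14 s=0: L1-HIT | VC [4, 2, 6]
  [11] addr=0x2a blk=2 s=0: VC-HIT | VC [4, 14, 6]
  [12] addr=0x44 blk=4 s=0: VC-HIT | VC [2, 14, 6]
  [13] addr=0x2e blk=2 s=0: VC-HIT | VC [4, 14, 6]

VC = [4, 14, 6]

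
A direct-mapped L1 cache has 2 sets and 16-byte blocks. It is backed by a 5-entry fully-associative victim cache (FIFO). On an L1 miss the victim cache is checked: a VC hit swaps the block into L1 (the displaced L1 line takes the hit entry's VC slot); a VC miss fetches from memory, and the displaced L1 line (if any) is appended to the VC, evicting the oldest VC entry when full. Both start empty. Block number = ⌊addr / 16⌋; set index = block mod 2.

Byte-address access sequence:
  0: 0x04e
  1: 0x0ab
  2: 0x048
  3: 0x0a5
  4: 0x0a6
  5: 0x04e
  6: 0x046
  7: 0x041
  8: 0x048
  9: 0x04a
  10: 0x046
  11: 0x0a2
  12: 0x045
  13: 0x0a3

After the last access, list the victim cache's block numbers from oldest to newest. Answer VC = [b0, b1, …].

VC = [4]

#0 0x4e→b4/s0 MISS; vc=[]
#1 0xab→b10/s0 MISS; vc=[4]
#2 0x48→b4/s0 VC-HIT; vc=[10]
#3 0xa5→b10/s0 VC-HIT; vc=[4]
#4 0xa6→b10/s0 L1-HIT; vc=[4]
#5 0x4e→b4/s0 VC-HIT; vc=[10]
#6 0x46→b4/s0 L1-HIT; vc=[10]
#7 0x41→b4/s0 L1-HIT; vc=[10]
#8 0x48→b4/s0 L1-HIT; vc=[10]
#9 0x4a→b4/s0 L1-HIT; vc=[10]
#10 0x46→b4/s0 L1-HIT; vc=[10]
#11 0xa2→b10/s0 VC-HIT; vc=[4]
#12 0x45→b4/s0 VC-HIT; vc=[10]
#13 0xa3→b10/s0 VC-HIT; vc=[4]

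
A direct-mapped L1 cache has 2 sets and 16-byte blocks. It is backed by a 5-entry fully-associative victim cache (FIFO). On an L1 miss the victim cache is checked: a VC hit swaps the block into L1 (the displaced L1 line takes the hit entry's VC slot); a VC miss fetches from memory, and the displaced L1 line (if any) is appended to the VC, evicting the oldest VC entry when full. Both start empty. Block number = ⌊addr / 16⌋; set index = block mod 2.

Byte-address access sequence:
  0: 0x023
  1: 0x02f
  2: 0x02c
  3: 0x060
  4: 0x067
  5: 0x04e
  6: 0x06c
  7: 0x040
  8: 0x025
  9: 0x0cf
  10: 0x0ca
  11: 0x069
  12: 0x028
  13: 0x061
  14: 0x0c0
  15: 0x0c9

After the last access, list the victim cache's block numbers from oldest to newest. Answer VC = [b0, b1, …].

0: 0x23 (blk 2, set 0) → MISS  vc=[]
1: 0x2f (blk 2, set 0) → L1-HIT  vc=[]
2: 0x2c (blk 2, set 0) → L1-HIT  vc=[]
3: 0x60 (blk 6, set 0) → MISS  vc=[2]
4: 0x67 (blk 6, set 0) → L1-HIT  vc=[2]
5: 0x4e (blk 4, set 0) → MISS  vc=[2, 6]
6: 0x6c (blk 6, set 0) → VC-HIT  vc=[2, 4]
7: 0x40 (blk 4, set 0) → VC-HIT  vc=[2, 6]
8: 0x25 (blk 2, set 0) → VC-HIT  vc=[4, 6]
9: 0xcf (blk 12, set 0) → MISS  vc=[4, 6, 2]
10: 0xca (blk 12, set 0) → L1-HIT  vc=[4, 6, 2]
11: 0x69 (blk 6, set 0) → VC-HIT  vc=[4, 12, 2]
12: 0x28 (blk 2, set 0) → VC-HIT  vc=[4, 12, 6]
13: 0x61 (blk 6, set 0) → VC-HIT  vc=[4, 12, 2]
14: 0xc0 (blk 12, set 0) → VC-HIT  vc=[4, 6, 2]
15: 0xc9 (blk 12, set 0) → L1-HIT  vc=[4, 6, 2]

VC = [4, 6, 2]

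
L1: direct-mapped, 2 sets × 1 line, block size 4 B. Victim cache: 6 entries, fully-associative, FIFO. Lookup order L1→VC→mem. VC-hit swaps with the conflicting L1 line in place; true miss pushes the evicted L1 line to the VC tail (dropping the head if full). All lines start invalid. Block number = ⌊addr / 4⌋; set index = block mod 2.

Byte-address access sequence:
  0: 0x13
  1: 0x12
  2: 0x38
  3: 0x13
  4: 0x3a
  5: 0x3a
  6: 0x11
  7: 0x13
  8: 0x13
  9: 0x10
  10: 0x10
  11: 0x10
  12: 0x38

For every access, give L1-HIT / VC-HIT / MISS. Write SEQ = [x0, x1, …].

SEQ = [MISS, L1-HIT, MISS, VC-HIT, VC-HIT, L1-HIT, VC-HIT, L1-HIT, L1-HIT, L1-HIT, L1-HIT, L1-HIT, VC-HIT]

0: 0x13 (blk 4, set 0) → MISS  vc=[]
1: 0x12 (blk 4, set 0) → L1-HIT  vc=[]
2: 0x38 (blk 14, set 0) → MISS  vc=[4]
3: 0x13 (blk 4, set 0) → VC-HIT  vc=[14]
4: 0x3a (blk 14, set 0) → VC-HIT  vc=[4]
5: 0x3a (blk 14, set 0) → L1-HIT  vc=[4]
6: 0x11 (blk 4, set 0) → VC-HIT  vc=[14]
7: 0x13 (blk 4, set 0) → L1-HIT  vc=[14]
8: 0x13 (blk 4, set 0) → L1-HIT  vc=[14]
9: 0x10 (blk 4, set 0) → L1-HIT  vc=[14]
10: 0x10 (blk 4, set 0) → L1-HIT  vc=[14]
11: 0x10 (blk 4, set 0) → L1-HIT  vc=[14]
12: 0x38 (blk 14, set 0) → VC-HIT  vc=[4]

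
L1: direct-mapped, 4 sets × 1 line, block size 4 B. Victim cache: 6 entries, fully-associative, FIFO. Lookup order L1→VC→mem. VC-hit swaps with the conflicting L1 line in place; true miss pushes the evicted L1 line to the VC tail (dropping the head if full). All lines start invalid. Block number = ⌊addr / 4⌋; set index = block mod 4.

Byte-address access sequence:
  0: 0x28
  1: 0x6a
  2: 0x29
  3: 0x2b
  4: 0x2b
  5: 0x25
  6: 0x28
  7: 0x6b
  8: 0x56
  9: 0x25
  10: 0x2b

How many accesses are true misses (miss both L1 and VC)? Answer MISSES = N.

0: 0x28 (blk 10, set 2) → MISS  vc=[]
1: 0x6a (blk 26, set 2) → MISS  vc=[10]
2: 0x29 (blk 10, set 2) → VC-HIT  vc=[26]
3: 0x2b (blk 10, set 2) → L1-HIT  vc=[26]
4: 0x2b (blk 10, set 2) → L1-HIT  vc=[26]
5: 0x25 (blk 9, set 1) → MISS  vc=[26]
6: 0x28 (blk 10, set 2) → L1-HIT  vc=[26]
7: 0x6b (blk 26, set 2) → VC-HIT  vc=[10]
8: 0x56 (blk 21, set 1) → MISS  vc=[10, 9]
9: 0x25 (blk 9, set 1) → VC-HIT  vc=[10, 21]
10: 0x2b (blk 10, set 2) → VC-HIT  vc=[26, 21]

MISSES = 4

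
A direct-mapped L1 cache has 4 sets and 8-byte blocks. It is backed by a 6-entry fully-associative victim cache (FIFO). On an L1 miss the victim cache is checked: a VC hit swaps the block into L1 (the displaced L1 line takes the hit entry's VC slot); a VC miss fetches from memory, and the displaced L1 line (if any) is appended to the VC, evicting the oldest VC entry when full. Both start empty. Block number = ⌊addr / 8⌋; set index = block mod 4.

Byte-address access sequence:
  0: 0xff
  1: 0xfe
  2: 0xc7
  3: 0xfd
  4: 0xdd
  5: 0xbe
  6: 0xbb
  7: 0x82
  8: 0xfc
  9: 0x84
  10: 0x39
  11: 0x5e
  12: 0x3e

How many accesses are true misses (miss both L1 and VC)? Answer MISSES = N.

MISSES = 7

0: 0xff (blk 31, set 3) → MISS  vc=[]
1: 0xfe (blk 31, set 3) → L1-HIT  vc=[]
2: 0xc7 (blk 24, set 0) → MISS  vc=[]
3: 0xfd (blk 31, set 3) → L1-HIT  vc=[]
4: 0xdd (blk 27, set 3) → MISS  vc=[31]
5: 0xbe (blk 23, set 3) → MISS  vc=[31, 27]
6: 0xbb (blk 23, set 3) → L1-HIT  vc=[31, 27]
7: 0x82 (blk 16, set 0) → MISS  vc=[31, 27, 24]
8: 0xfc (blk 31, set 3) → VC-HIT  vc=[23, 27, 24]
9: 0x84 (blk 16, set 0) → L1-HIT  vc=[23, 27, 24]
10: 0x39 (blk 7, set 3) → MISS  vc=[23, 27, 24, 31]
11: 0x5e (blk 11, set 3) → MISS  vc=[23, 27, 24, 31, 7]
12: 0x3e (blk 7, set 3) → VC-HIT  vc=[23, 27, 24, 31, 11]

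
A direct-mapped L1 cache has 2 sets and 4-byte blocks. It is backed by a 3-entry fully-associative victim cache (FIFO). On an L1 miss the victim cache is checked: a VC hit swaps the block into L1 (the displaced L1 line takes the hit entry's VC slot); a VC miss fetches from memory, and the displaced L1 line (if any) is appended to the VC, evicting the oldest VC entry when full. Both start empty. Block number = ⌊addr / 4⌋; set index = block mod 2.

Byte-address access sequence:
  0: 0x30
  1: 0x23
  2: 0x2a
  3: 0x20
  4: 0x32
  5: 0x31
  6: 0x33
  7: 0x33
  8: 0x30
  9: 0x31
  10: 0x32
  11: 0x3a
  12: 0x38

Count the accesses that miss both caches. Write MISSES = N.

MISSES = 4

#0 0x30→b12/s0 MISS; vc=[]
#1 0x23→b8/s0 MISS; vc=[12]
#2 0x2a→b10/s0 MISS; vc=[12,8]
#3 0x20→b8/s0 VC-HIT; vc=[12,10]
#4 0x32→b12/s0 VC-HIT; vc=[8,10]
#5 0x31→b12/s0 L1-HIT; vc=[8,10]
#6 0x33→b12/s0 L1-HIT; vc=[8,10]
#7 0x33→b12/s0 L1-HIT; vc=[8,10]
#8 0x30→b12/s0 L1-HIT; vc=[8,10]
#9 0x31→b12/s0 L1-HIT; vc=[8,10]
#10 0x32→b12/s0 L1-HIT; vc=[8,10]
#11 0x3a→b14/s0 MISS; vc=[8,10,12]
#12 0x38→b14/s0 L1-HIT; vc=[8,10,12]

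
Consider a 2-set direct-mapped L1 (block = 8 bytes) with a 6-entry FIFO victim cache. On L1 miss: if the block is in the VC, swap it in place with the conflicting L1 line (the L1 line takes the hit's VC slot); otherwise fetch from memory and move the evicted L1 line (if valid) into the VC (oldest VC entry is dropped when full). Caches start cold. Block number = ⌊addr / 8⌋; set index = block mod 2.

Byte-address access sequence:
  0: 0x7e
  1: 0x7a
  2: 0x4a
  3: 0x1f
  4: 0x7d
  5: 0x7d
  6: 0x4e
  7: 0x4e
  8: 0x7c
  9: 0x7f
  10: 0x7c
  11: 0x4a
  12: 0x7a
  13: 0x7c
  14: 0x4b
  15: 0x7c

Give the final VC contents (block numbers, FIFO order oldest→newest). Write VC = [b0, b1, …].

VC = [3, 9]

0: 0x7e (blk 15, set 1) → MISS  vc=[]
1: 0x7a (blk 15, set 1) → L1-HIT  vc=[]
2: 0x4a (blk 9, set 1) → MISS  vc=[15]
3: 0x1f (blk 3, set 1) → MISS  vc=[15, 9]
4: 0x7d (blk 15, set 1) → VC-HIT  vc=[3, 9]
5: 0x7d (blk 15, set 1) → L1-HIT  vc=[3, 9]
6: 0x4e (blk 9, set 1) → VC-HIT  vc=[3, 15]
7: 0x4e (blk 9, set 1) → L1-HIT  vc=[3, 15]
8: 0x7c (blk 15, set 1) → VC-HIT  vc=[3, 9]
9: 0x7f (blk 15, set 1) → L1-HIT  vc=[3, 9]
10: 0x7c (blk 15, set 1) → L1-HIT  vc=[3, 9]
11: 0x4a (blk 9, set 1) → VC-HIT  vc=[3, 15]
12: 0x7a (blk 15, set 1) → VC-HIT  vc=[3, 9]
13: 0x7c (blk 15, set 1) → L1-HIT  vc=[3, 9]
14: 0x4b (blk 9, set 1) → VC-HIT  vc=[3, 15]
15: 0x7c (blk 15, set 1) → VC-HIT  vc=[3, 9]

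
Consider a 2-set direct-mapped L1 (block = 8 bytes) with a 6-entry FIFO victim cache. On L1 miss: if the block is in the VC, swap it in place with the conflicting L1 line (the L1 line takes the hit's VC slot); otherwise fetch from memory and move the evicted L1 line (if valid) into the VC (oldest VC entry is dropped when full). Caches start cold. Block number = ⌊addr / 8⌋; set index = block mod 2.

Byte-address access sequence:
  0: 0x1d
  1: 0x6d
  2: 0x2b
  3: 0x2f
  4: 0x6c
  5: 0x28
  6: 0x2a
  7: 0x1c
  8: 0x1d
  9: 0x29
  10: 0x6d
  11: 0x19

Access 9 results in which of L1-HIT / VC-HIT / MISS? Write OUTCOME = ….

OUTCOME = VC-HIT

#0 0x1d→b3/s1 MISS; vc=[]
#1 0x6d→b13/s1 MISS; vc=[3]
#2 0x2b→b5/s1 MISS; vc=[3,13]
#3 0x2f→b5/s1 L1-HIT; vc=[3,13]
#4 0x6c→b13/s1 VC-HIT; vc=[3,5]
#5 0x28→b5/s1 VC-HIT; vc=[3,13]
#6 0x2a→b5/s1 L1-HIT; vc=[3,13]
#7 0x1c→b3/s1 VC-HIT; vc=[5,13]
#8 0x1d→b3/s1 L1-HIT; vc=[5,13]
#9 0x29→b5/s1 VC-HIT; vc=[3,13]
#10 0x6d→b13/s1 VC-HIT; vc=[3,5]
#11 0x19→b3/s1 VC-HIT; vc=[13,5]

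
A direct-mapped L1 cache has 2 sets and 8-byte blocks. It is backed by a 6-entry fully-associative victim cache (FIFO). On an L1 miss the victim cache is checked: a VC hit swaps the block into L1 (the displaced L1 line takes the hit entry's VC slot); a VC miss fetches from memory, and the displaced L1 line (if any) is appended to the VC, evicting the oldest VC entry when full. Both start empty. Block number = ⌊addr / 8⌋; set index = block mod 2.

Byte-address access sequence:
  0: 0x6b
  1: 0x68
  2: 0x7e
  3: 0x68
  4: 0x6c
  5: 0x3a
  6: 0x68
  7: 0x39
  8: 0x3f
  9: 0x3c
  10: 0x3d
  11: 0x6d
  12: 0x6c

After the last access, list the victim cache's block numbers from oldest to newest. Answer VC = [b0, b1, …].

  [0] addr=0x6b blk=13 s=1: MISS | VC []
  [1] addr=0x68 blk=13 s=1: L1-HIT | VC []
  [2] addr=0x7e blk=15 s=1: MISS | VC [13]
  [3] addr=0x68 blk=13 s=1: VC-HIT | VC [15]
  [4] addr=0x6c blk=13 s=1: L1-HIT | VC [15]
  [5] addr=0x3a blk=7 s=1: MISS | VC [15, 13]
  [6] addr=0x68 blk=13 s=1: VC-HIT | VC [15, 7]
  [7] addr=0x39 blk=7 s=1: VC-HIT | VC [15, 13]
  [8] addr=0x3f blk=7 s=1: L1-HIT | VC [15, 13]
  [9] addr=0x3c blk=7 s=1: L1-HIT | VC [15, 13]
  [10] addr=0x3d blk=7 s=1: L1-HIT | VC [15, 13]
  [11] addr=0x6d blk=13 s=1: VC-HIT | VC [15, 7]
  [12] addr=0x6c blk=13 s=1: L1-HIT | VC [15, 7]

VC = [15, 7]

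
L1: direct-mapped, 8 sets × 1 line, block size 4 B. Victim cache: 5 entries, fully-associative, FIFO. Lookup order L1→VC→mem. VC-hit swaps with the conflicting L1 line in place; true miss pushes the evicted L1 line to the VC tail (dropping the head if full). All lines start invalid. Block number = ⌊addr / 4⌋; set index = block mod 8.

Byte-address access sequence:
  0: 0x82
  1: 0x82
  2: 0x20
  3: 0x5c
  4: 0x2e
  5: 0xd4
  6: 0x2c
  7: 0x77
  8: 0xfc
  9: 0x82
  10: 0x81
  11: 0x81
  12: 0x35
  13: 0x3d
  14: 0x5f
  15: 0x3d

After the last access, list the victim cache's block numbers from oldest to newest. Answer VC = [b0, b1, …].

0: 0x82 (blk 32, set 0) → MISS  vc=[]
1: 0x82 (blk 32, set 0) → L1-HIT  vc=[]
2: 0x20 (blk 8, set 0) → MISS  vc=[32]
3: 0x5c (blk 23, set 7) → MISS  vc=[32]
4: 0x2e (blk 11, set 3) → MISS  vc=[32]
5: 0xd4 (blk 53, set 5) → MISS  vc=[32]
6: 0x2c (blk 11, set 3) → L1-HIT  vc=[32]
7: 0x77 (blk 29, set 5) → MISS  vc=[32, 53]
8: 0xfc (blk 63, set 7) → MISS  vc=[32, 53, 23]
9: 0x82 (blk 32, set 0) → VC-HIT  vc=[8, 53, 23]
10: 0x81 (blk 32, set 0) → L1-HIT  vc=[8, 53, 23]
11: 0x81 (blk 32, set 0) → L1-HIT  vc=[8, 53, 23]
12: 0x35 (blk 13, set 5) → MISS  vc=[8, 53, 23, 29]
13: 0x3d (blk 15, set 7) → MISS  vc=[8, 53, 23, 29, 63]
14: 0x5f (blk 23, set 7) → VC-HIT  vc=[8, 53, 15, 29, 63]
15: 0x3d (blk 15, set 7) → VC-HIT  vc=[8, 53, 23, 29, 63]

VC = [8, 53, 23, 29, 63]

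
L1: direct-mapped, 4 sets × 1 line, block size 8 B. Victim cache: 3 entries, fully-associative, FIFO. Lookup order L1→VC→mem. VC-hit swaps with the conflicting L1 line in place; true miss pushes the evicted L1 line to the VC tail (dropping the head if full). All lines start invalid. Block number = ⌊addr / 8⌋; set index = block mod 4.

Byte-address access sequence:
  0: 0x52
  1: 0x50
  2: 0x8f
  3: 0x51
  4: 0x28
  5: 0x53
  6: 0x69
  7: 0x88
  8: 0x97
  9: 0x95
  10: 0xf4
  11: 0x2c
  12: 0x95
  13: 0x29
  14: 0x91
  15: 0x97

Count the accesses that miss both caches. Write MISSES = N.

#0 0x52→b10/s2 MISS; vc=[]
#1 0x50→b10/s2 L1-HIT; vc=[]
#2 0x8f→b17/s1 MISS; vc=[]
#3 0x51→b10/s2 L1-HIT; vc=[]
#4 0x28→b5/s1 MISS; vc=[17]
#5 0x53→b10/s2 L1-HIT; vc=[17]
#6 0x69→b13/s1 MISS; vc=[17,5]
#7 0x88→b17/s1 VC-HIT; vc=[13,5]
#8 0x97→b18/s2 MISS; vc=[13,5,10]
#9 0x95→b18/s2 L1-HIT; vc=[13,5,10]
#10 0xf4→b30/s2 MISS; vc=[5,10,18]
#11 0x2c→b5/s1 VC-HIT; vc=[17,10,18]
#12 0x95→b18/s2 VC-HIT; vc=[17,10,30]
#13 0x29→b5/s1 L1-HIT; vc=[17,10,30]
#14 0x91→b18/s2 L1-HIT; vc=[17,10,30]
#15 0x97→b18/s2 L1-HIT; vc=[17,10,30]

MISSES = 6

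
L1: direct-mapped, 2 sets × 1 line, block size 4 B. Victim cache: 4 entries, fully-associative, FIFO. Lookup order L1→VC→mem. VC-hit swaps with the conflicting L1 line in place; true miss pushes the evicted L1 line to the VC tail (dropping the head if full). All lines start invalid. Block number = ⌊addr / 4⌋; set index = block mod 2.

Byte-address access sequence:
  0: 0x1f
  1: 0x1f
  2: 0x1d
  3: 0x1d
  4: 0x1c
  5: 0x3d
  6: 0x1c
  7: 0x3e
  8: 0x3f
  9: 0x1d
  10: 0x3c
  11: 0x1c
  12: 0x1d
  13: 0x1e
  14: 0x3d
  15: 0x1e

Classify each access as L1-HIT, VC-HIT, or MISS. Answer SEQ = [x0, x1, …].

SEQ = [MISS, L1-HIT, L1-HIT, L1-HIT, L1-HIT, MISS, VC-HIT, VC-HIT, L1-HIT, VC-HIT, VC-HIT, VC-HIT, L1-HIT, L1-HIT, VC-HIT, VC-HIT]

0: 0x1f (blk 7, set 1) → MISS  vc=[]
1: 0x1f (blk 7, set 1) → L1-HIT  vc=[]
2: 0x1d (blk 7, set 1) → L1-HIT  vc=[]
3: 0x1d (blk 7, set 1) → L1-HIT  vc=[]
4: 0x1c (blk 7, set 1) → L1-HIT  vc=[]
5: 0x3d (blk 15, set 1) → MISS  vc=[7]
6: 0x1c (blk 7, set 1) → VC-HIT  vc=[15]
7: 0x3e (blk 15, set 1) → VC-HIT  vc=[7]
8: 0x3f (blk 15, set 1) → L1-HIT  vc=[7]
9: 0x1d (blk 7, set 1) → VC-HIT  vc=[15]
10: 0x3c (blk 15, set 1) → VC-HIT  vc=[7]
11: 0x1c (blk 7, set 1) → VC-HIT  vc=[15]
12: 0x1d (blk 7, set 1) → L1-HIT  vc=[15]
13: 0x1e (blk 7, set 1) → L1-HIT  vc=[15]
14: 0x3d (blk 15, set 1) → VC-HIT  vc=[7]
15: 0x1e (blk 7, set 1) → VC-HIT  vc=[15]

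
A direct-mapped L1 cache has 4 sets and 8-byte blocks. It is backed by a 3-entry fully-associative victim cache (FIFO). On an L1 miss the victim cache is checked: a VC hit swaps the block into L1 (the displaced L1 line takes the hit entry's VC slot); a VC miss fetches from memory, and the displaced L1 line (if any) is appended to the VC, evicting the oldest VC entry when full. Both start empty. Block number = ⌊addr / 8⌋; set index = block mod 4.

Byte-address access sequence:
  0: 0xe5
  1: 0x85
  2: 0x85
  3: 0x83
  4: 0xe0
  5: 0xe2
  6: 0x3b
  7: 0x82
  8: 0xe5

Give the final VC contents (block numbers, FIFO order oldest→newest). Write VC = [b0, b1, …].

VC = [16]

0: 0xe5 (blk 28, set 0) → MISS  vc=[]
1: 0x85 (blk 16, set 0) → MISS  vc=[28]
2: 0x85 (blk 16, set 0) → L1-HIT  vc=[28]
3: 0x83 (blk 16, set 0) → L1-HIT  vc=[28]
4: 0xe0 (blk 28, set 0) → VC-HIT  vc=[16]
5: 0xe2 (blk 28, set 0) → L1-HIT  vc=[16]
6: 0x3b (blk 7, set 3) → MISS  vc=[16]
7: 0x82 (blk 16, set 0) → VC-HIT  vc=[28]
8: 0xe5 (blk 28, set 0) → VC-HIT  vc=[16]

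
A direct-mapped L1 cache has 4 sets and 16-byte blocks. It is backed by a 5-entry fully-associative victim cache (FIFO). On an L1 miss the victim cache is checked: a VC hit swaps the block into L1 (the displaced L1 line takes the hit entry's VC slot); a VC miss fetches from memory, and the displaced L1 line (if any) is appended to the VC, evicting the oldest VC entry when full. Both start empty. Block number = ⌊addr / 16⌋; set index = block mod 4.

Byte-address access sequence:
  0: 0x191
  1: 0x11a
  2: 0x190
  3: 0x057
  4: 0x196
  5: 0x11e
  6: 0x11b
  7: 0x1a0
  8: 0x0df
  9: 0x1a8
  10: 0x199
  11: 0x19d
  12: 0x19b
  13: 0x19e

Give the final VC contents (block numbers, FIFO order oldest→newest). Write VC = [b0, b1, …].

VC = [13, 5, 17]

  [0] addr=0x191 blk=25 s=1: MISS | VC []
  [1] addr=0x11a blk=17 s=1: MISS | VC [25]
  [2] addr=0x190 blk=25 s=1: VC-HIT | VC [17]
  [3] addr=0x57 blk=5 s=1: MISS | VC [17, 25]
  [4] addr=0x196 blk=25 s=1: VC-HIT | VC [17, 5]
  [5] addr=0x11e blk=17 s=1: VC-HIT | VC [25, 5]
  [6] addr=0x11b blk=17 s=1: L1-HIT | VC [25, 5]
  [7] addr=0x1a0 blk=26 s=2: MISS | VC [25, 5]
  [8] addr=0xdf blk=13 s=1: MISS | VC [25, 5, 17]
  [9] addr=0x1a8 blk=26 s=2: L1-HIT | VC [25, 5, 17]
  [10] addr=0x199 blk=25 s=1: VC-HIT | VC [13, 5, 17]
  [11] addr=0x19d blk=25 s=1: L1-HIT | VC [13, 5, 17]
  [12] addr=0x19b blk=25 s=1: L1-HIT | VC [13, 5, 17]
  [13] addr=0x19e blk=25 s=1: L1-HIT | VC [13, 5, 17]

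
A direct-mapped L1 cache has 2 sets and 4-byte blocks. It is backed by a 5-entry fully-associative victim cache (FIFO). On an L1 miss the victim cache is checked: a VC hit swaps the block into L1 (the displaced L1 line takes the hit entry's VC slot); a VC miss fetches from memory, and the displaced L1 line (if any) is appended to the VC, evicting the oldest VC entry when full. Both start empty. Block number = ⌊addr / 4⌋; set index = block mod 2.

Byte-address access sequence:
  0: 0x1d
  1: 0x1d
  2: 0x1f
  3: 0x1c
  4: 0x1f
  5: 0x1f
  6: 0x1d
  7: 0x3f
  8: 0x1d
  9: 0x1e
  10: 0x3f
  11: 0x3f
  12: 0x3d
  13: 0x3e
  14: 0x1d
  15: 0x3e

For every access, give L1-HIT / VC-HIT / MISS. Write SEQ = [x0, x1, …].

SEQ = [MISS, L1-HIT, L1-HIT, L1-HIT, L1-HIT, L1-HIT, L1-HIT, MISS, VC-HIT, L1-HIT, VC-HIT, L1-HIT, L1-HIT, L1-HIT, VC-HIT, VC-HIT]

0: 0x1d (blk 7, set 1) → MISS  vc=[]
1: 0x1d (blk 7, set 1) → L1-HIT  vc=[]
2: 0x1f (blk 7, set 1) → L1-HIT  vc=[]
3: 0x1c (blk 7, set 1) → L1-HIT  vc=[]
4: 0x1f (blk 7, set 1) → L1-HIT  vc=[]
5: 0x1f (blk 7, set 1) → L1-HIT  vc=[]
6: 0x1d (blk 7, set 1) → L1-HIT  vc=[]
7: 0x3f (blk 15, set 1) → MISS  vc=[7]
8: 0x1d (blk 7, set 1) → VC-HIT  vc=[15]
9: 0x1e (blk 7, set 1) → L1-HIT  vc=[15]
10: 0x3f (blk 15, set 1) → VC-HIT  vc=[7]
11: 0x3f (blk 15, set 1) → L1-HIT  vc=[7]
12: 0x3d (blk 15, set 1) → L1-HIT  vc=[7]
13: 0x3e (blk 15, set 1) → L1-HIT  vc=[7]
14: 0x1d (blk 7, set 1) → VC-HIT  vc=[15]
15: 0x3e (blk 15, set 1) → VC-HIT  vc=[7]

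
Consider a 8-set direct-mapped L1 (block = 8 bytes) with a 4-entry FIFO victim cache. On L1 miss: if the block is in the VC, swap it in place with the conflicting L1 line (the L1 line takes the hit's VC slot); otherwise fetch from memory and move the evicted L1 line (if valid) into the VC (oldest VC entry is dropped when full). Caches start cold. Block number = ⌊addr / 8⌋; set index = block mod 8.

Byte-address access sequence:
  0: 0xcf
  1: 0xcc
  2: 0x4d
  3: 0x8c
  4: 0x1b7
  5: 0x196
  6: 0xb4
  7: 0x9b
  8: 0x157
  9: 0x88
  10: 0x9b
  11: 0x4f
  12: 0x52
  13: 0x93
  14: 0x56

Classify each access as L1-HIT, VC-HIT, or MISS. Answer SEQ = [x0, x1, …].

0: 0xcf (blk 25, set 1) → MISS  vc=[]
1: 0xcc (blk 25, set 1) → L1-HIT  vc=[]
2: 0x4d (blk 9, set 1) → MISS  vc=[25]
3: 0x8c (blk 17, set 1) → MISS  vc=[25, 9]
4: 0x1b7 (blk 54, set 6) → MISS  vc=[25, 9]
5: 0x196 (blk 50, set 2) → MISS  vc=[25, 9]
6: 0xb4 (blk 22, set 6) → MISS  vc=[25, 9, 54]
7: 0x9b (blk 19, set 3) → MISS  vc=[25, 9, 54]
8: 0x157 (blk 42, set 2) → MISS  vc=[25, 9, 54, 50]
9: 0x88 (blk 17, set 1) → L1-HIT  vc=[25, 9, 54, 50]
10: 0x9b (blk 19, set 3) → L1-HIT  vc=[25, 9, 54, 50]
11: 0x4f (blk 9, set 1) → VC-HIT  vc=[25, 17, 54, 50]
12: 0x52 (blk 10, set 2) → MISS  vc=[17, 54, 50, 42]
13: 0x93 (blk 18, set 2) → MISS  vc=[54, 50, 42, 10]
14: 0x56 (blk 10, set 2) → VC-HIT  vc=[54, 50, 42, 18]

SEQ = [MISS, L1-HIT, MISS, MISS, MISS, MISS, MISS, MISS, MISS, L1-HIT, L1-HIT, VC-HIT, MISS, MISS, VC-HIT]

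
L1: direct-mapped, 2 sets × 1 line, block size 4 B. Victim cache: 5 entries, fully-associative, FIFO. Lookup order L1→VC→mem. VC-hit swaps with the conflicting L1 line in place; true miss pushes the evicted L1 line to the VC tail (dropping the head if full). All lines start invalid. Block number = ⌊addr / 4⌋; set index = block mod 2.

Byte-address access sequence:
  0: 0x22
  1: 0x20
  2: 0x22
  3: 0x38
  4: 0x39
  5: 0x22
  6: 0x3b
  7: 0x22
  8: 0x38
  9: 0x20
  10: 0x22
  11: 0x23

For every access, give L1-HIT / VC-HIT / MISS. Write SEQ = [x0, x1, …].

  [0] addr=0x22 blk=8 s=0: MISS | VC []
  [1] addr=0x20 blk=8 s=0: L1-HIT | VC []
  [2] addr=0x22 blk=8 s=0: L1-HIT | VC []
  [3] addr=0x38 blk=14 s=0: MISS | VC [8]
  [4] addr=0x39 blk=14 s=0: L1-HIT | VC [8]
  [5] addr=0x22 blk=8 s=0: VC-HIT | VC [14]
  [6] addr=0x3b blk=14 s=0: VC-HIT | VC [8]
  [7] addr=0x22 blk=8 s=0: VC-HIT | VC [14]
  [8] addr=0x38 blk=14 s=0: VC-HIT | VC [8]
  [9] addr=0x20 blk=8 s=0: VC-HIT | VC [14]
  [10] addr=0x22 blk=8 s=0: L1-HIT | VC [14]
  [11] addr=0x23 blk=8 s=0: L1-HIT | VC [14]

SEQ = [MISS, L1-HIT, L1-HIT, MISS, L1-HIT, VC-HIT, VC-HIT, VC-HIT, VC-HIT, VC-HIT, L1-HIT, L1-HIT]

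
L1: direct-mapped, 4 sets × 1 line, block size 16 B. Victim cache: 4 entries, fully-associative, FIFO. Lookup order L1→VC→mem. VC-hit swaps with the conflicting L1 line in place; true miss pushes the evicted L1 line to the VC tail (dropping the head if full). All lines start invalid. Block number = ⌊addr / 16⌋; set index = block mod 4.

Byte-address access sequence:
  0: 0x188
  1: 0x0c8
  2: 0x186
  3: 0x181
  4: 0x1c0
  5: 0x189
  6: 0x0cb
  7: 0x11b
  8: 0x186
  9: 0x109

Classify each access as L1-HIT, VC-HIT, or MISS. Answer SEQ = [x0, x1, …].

SEQ = [MISS, MISS, VC-HIT, L1-HIT, MISS, VC-HIT, VC-HIT, MISS, VC-HIT, MISS]

0: 0x188 (blk 24, set 0) → MISS  vc=[]
1: 0xc8 (blk 12, set 0) → MISS  vc=[24]
2: 0x186 (blk 24, set 0) → VC-HIT  vc=[12]
3: 0x181 (blk 24, set 0) → L1-HIT  vc=[12]
4: 0x1c0 (blk 28, set 0) → MISS  vc=[12, 24]
5: 0x189 (blk 24, set 0) → VC-HIT  vc=[12, 28]
6: 0xcb (blk 12, set 0) → VC-HIT  vc=[24, 28]
7: 0x11b (blk 17, set 1) → MISS  vc=[24, 28]
8: 0x186 (blk 24, set 0) → VC-HIT  vc=[12, 28]
9: 0x109 (blk 16, set 0) → MISS  vc=[12, 28, 24]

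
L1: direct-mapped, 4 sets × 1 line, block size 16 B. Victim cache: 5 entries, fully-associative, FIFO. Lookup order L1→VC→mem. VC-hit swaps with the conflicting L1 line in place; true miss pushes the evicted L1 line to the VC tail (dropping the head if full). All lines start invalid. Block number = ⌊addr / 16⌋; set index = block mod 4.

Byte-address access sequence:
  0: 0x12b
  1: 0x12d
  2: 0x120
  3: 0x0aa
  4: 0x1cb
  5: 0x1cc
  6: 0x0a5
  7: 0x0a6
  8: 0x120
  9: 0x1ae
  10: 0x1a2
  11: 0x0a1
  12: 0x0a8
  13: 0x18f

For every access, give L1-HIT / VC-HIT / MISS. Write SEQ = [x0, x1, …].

SEQ = [MISS, L1-HIT, L1-HIT, MISS, MISS, L1-HIT, L1-HIT, L1-HIT, VC-HIT, MISS, L1-HIT, VC-HIT, L1-HIT, MISS]

0: 0x12b (blk 18, set 2) → MISS  vc=[]
1: 0x12d (blk 18, set 2) → L1-HIT  vc=[]
2: 0x120 (blk 18, set 2) → L1-HIT  vc=[]
3: 0xaa (blk 10, set 2) → MISS  vc=[18]
4: 0x1cb (blk 28, set 0) → MISS  vc=[18]
5: 0x1cc (blk 28, set 0) → L1-HIT  vc=[18]
6: 0xa5 (blk 10, set 2) → L1-HIT  vc=[18]
7: 0xa6 (blk 10, set 2) → L1-HIT  vc=[18]
8: 0x120 (blk 18, set 2) → VC-HIT  vc=[10]
9: 0x1ae (blk 26, set 2) → MISS  vc=[10, 18]
10: 0x1a2 (blk 26, set 2) → L1-HIT  vc=[10, 18]
11: 0xa1 (blk 10, set 2) → VC-HIT  vc=[26, 18]
12: 0xa8 (blk 10, set 2) → L1-HIT  vc=[26, 18]
13: 0x18f (blk 24, set 0) → MISS  vc=[26, 18, 28]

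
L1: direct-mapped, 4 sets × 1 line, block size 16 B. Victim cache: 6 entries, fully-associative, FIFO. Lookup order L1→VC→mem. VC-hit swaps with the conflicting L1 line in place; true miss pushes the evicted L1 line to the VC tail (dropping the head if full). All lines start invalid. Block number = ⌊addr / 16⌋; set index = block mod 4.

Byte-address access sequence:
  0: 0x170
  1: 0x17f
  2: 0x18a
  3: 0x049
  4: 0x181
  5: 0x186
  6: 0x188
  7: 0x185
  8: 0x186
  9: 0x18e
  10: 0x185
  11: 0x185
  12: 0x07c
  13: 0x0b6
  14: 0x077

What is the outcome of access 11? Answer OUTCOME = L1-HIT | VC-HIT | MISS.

OUTCOME = L1-HIT

#0 0x170→b23/s3 MISS; vc=[]
#1 0x17f→b23/s3 L1-HIT; vc=[]
#2 0x18a→b24/s0 MISS; vc=[]
#3 0x49→b4/s0 MISS; vc=[24]
#4 0x181→b24/s0 VC-HIT; vc=[4]
#5 0x186→b24/s0 L1-HIT; vc=[4]
#6 0x188→b24/s0 L1-HIT; vc=[4]
#7 0x185→b24/s0 L1-HIT; vc=[4]
#8 0x186→b24/s0 L1-HIT; vc=[4]
#9 0x18e→b24/s0 L1-HIT; vc=[4]
#10 0x185→b24/s0 L1-HIT; vc=[4]
#11 0x185→b24/s0 L1-HIT; vc=[4]
#12 0x7c→b7/s3 MISS; vc=[4,23]
#13 0xb6→b11/s3 MISS; vc=[4,23,7]
#14 0x77→b7/s3 VC-HIT; vc=[4,23,11]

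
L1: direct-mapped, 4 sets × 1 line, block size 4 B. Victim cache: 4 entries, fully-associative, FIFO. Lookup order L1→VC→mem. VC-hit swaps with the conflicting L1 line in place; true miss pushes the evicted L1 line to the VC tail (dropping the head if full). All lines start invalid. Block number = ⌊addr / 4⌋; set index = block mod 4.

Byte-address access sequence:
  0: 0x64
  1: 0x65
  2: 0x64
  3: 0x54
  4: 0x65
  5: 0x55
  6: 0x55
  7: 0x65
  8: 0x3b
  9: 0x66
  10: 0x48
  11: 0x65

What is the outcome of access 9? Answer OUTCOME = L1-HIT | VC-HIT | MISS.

OUTCOME = L1-HIT

#0 0x64→b25/s1 MISS; vc=[]
#1 0x65→b25/s1 L1-HIT; vc=[]
#2 0x64→b25/s1 L1-HIT; vc=[]
#3 0x54→b21/s1 MISS; vc=[25]
#4 0x65→b25/s1 VC-HIT; vc=[21]
#5 0x55→b21/s1 VC-HIT; vc=[25]
#6 0x55→b21/s1 L1-HIT; vc=[25]
#7 0x65→b25/s1 VC-HIT; vc=[21]
#8 0x3b→b14/s2 MISS; vc=[21]
#9 0x66→b25/s1 L1-HIT; vc=[21]
#10 0x48→b18/s2 MISS; vc=[21,14]
#11 0x65→b25/s1 L1-HIT; vc=[21,14]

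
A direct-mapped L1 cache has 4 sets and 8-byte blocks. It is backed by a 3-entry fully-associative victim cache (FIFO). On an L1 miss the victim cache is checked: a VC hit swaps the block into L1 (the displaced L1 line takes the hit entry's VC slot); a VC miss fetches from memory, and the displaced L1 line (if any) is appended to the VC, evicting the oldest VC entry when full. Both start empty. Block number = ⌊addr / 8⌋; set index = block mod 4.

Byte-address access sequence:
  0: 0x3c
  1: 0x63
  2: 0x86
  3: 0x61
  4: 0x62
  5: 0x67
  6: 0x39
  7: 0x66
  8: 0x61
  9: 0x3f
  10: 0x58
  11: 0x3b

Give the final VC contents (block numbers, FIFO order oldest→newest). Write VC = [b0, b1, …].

VC = [16, 11]

0: 0x3c (blk 7, set 3) → MISS  vc=[]
1: 0x63 (blk 12, set 0) → MISS  vc=[]
2: 0x86 (blk 16, set 0) → MISS  vc=[12]
3: 0x61 (blk 12, set 0) → VC-HIT  vc=[16]
4: 0x62 (blk 12, set 0) → L1-HIT  vc=[16]
5: 0x67 (blk 12, set 0) → L1-HIT  vc=[16]
6: 0x39 (blk 7, set 3) → L1-HIT  vc=[16]
7: 0x66 (blk 12, set 0) → L1-HIT  vc=[16]
8: 0x61 (blk 12, set 0) → L1-HIT  vc=[16]
9: 0x3f (blk 7, set 3) → L1-HIT  vc=[16]
10: 0x58 (blk 11, set 3) → MISS  vc=[16, 7]
11: 0x3b (blk 7, set 3) → VC-HIT  vc=[16, 11]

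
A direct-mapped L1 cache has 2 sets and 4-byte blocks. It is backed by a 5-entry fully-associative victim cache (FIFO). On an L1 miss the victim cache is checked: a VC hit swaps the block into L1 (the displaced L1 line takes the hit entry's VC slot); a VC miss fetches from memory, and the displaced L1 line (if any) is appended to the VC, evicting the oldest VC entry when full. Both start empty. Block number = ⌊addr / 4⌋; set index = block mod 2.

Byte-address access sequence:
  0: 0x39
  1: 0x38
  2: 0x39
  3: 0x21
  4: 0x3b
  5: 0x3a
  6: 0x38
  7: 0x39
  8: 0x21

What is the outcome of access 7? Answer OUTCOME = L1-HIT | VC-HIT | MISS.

OUTCOME = L1-HIT

#0 0x39→b14/s0 MISS; vc=[]
#1 0x38→b14/s0 L1-HIT; vc=[]
#2 0x39→b14/s0 L1-HIT; vc=[]
#3 0x21→b8/s0 MISS; vc=[14]
#4 0x3b→b14/s0 VC-HIT; vc=[8]
#5 0x3a→b14/s0 L1-HIT; vc=[8]
#6 0x38→b14/s0 L1-HIT; vc=[8]
#7 0x39→b14/s0 L1-HIT; vc=[8]
#8 0x21→b8/s0 VC-HIT; vc=[14]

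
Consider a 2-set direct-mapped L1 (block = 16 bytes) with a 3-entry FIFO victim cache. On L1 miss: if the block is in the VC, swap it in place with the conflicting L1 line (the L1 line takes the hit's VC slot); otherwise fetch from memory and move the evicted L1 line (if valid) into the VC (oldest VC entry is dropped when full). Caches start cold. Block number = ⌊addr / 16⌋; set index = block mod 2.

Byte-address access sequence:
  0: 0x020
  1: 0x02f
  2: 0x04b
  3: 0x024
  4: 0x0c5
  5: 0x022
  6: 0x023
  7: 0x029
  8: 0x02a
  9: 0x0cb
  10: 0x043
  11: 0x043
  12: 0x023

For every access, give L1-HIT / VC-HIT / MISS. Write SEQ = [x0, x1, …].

#0 0x20→b2/s0 MISS; vc=[]
#1 0x2f→b2/s0 L1-HIT; vc=[]
#2 0x4b→b4/s0 MISS; vc=[2]
#3 0x24→b2/s0 VC-HIT; vc=[4]
#4 0xc5→b12/s0 MISS; vc=[4,2]
#5 0x22→b2/s0 VC-HIT; vc=[4,12]
#6 0x23→b2/s0 L1-HIT; vc=[4,12]
#7 0x29→b2/s0 L1-HIT; vc=[4,12]
#8 0x2a→b2/s0 L1-HIT; vc=[4,12]
#9 0xcb→b12/s0 VC-HIT; vc=[4,2]
#10 0x43→b4/s0 VC-HIT; vc=[12,2]
#11 0x43→b4/s0 L1-HIT; vc=[12,2]
#12 0x23→b2/s0 VC-HIT; vc=[12,4]

SEQ = [MISS, L1-HIT, MISS, VC-HIT, MISS, VC-HIT, L1-HIT, L1-HIT, L1-HIT, VC-HIT, VC-HIT, L1-HIT, VC-HIT]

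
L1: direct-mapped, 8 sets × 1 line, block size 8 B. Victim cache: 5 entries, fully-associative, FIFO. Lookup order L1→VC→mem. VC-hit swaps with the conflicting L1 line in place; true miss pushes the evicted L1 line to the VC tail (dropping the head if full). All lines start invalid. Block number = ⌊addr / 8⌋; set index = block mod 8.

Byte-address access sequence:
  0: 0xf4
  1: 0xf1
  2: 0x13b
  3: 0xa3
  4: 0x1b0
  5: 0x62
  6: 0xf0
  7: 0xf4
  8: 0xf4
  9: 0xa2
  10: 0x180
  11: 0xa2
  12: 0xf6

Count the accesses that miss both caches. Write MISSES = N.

MISSES = 6

0: 0xf4 (blk 30, set 6) → MISS  vc=[]
1: 0xf1 (blk 30, set 6) → L1-HIT  vc=[]
2: 0x13b (blk 39, set 7) → MISS  vc=[]
3: 0xa3 (blk 20, set 4) → MISS  vc=[]
4: 0x1b0 (blk 54, set 6) → MISS  vc=[30]
5: 0x62 (blk 12, set 4) → MISS  vc=[30, 20]
6: 0xf0 (blk 30, set 6) → VC-HIT  vc=[54, 20]
7: 0xf4 (blk 30, set 6) → L1-HIT  vc=[54, 20]
8: 0xf4 (blk 30, set 6) → L1-HIT  vc=[54, 20]
9: 0xa2 (blk 20, set 4) → VC-HIT  vc=[54, 12]
10: 0x180 (blk 48, set 0) → MISS  vc=[54, 12]
11: 0xa2 (blk 20, set 4) → L1-HIT  vc=[54, 12]
12: 0xf6 (blk 30, set 6) → L1-HIT  vc=[54, 12]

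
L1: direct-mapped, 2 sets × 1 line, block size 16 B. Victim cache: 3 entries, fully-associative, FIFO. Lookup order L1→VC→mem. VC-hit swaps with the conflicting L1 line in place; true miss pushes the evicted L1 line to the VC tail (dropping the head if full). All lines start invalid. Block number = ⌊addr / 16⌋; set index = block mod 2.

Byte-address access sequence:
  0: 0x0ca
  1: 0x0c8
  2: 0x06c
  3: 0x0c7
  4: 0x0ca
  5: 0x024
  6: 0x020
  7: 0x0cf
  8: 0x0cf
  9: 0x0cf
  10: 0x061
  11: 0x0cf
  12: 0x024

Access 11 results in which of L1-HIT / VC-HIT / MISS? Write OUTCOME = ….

#0 0xca→b12/s0 MISS; vc=[]
#1 0xc8→b12/s0 L1-HIT; vc=[]
#2 0x6c→b6/s0 MISS; vc=[12]
#3 0xc7→b12/s0 VC-HIT; vc=[6]
#4 0xca→b12/s0 L1-HIT; vc=[6]
#5 0x24→b2/s0 MISS; vc=[6,12]
#6 0x20→b2/s0 L1-HIT; vc=[6,12]
#7 0xcf→b12/s0 VC-HIT; vc=[6,2]
#8 0xcf→b12/s0 L1-HIT; vc=[6,2]
#9 0xcf→b12/s0 L1-HIT; vc=[6,2]
#10 0x61→b6/s0 VC-HIT; vc=[12,2]
#11 0xcf→b12/s0 VC-HIT; vc=[6,2]
#12 0x24→b2/s0 VC-HIT; vc=[6,12]

OUTCOME = VC-HIT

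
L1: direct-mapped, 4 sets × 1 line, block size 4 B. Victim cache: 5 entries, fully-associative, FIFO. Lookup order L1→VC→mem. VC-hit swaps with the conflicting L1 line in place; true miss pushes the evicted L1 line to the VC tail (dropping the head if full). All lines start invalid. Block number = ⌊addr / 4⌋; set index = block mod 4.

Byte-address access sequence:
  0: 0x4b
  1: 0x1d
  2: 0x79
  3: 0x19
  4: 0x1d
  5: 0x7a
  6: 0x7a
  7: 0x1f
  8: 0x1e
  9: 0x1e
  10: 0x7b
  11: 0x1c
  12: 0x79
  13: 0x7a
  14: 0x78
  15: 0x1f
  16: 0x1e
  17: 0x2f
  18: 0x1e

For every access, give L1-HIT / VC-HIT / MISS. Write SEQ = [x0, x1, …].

SEQ = [MISS, MISS, MISS, MISS, L1-HIT, VC-HIT, L1-HIT, L1-HIT, L1-HIT, L1-HIT, L1-HIT, L1-HIT, L1-HIT, L1-HIT, L1-HIT, L1-HIT, L1-HIT, MISS, VC-HIT]

#0 0x4b→b18/s2 MISS; vc=[]
#1 0x1d→b7/s3 MISS; vc=[]
#2 0x79→b30/s2 MISS; vc=[18]
#3 0x19→b6/s2 MISS; vc=[18,30]
#4 0x1d→b7/s3 L1-HIT; vc=[18,30]
#5 0x7a→b30/s2 VC-HIT; vc=[18,6]
#6 0x7a→b30/s2 L1-HIT; vc=[18,6]
#7 0x1f→b7/s3 L1-HIT; vc=[18,6]
#8 0x1e→b7/s3 L1-HIT; vc=[18,6]
#9 0x1e→b7/s3 L1-HIT; vc=[18,6]
#10 0x7b→b30/s2 L1-HIT; vc=[18,6]
#11 0x1c→b7/s3 L1-HIT; vc=[18,6]
#12 0x79→b30/s2 L1-HIT; vc=[18,6]
#13 0x7a→b30/s2 L1-HIT; vc=[18,6]
#14 0x78→b30/s2 L1-HIT; vc=[18,6]
#15 0x1f→b7/s3 L1-HIT; vc=[18,6]
#16 0x1e→b7/s3 L1-HIT; vc=[18,6]
#17 0x2f→b11/s3 MISS; vc=[18,6,7]
#18 0x1e→b7/s3 VC-HIT; vc=[18,6,11]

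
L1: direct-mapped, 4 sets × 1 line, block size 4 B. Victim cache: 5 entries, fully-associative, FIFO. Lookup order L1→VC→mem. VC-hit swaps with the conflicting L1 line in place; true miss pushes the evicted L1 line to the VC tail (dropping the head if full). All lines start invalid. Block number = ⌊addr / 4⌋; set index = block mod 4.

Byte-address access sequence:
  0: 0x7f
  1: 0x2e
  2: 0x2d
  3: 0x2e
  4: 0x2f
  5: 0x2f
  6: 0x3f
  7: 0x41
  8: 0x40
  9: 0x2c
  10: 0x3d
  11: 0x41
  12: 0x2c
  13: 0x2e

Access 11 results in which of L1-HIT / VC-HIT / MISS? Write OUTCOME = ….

OUTCOME = L1-HIT

#0 0x7f→b31/s3 MISS; vc=[]
#1 0x2e→b11/s3 MISS; vc=[31]
#2 0x2d→b11/s3 L1-HIT; vc=[31]
#3 0x2e→b11/s3 L1-HIT; vc=[31]
#4 0x2f→b11/s3 L1-HIT; vc=[31]
#5 0x2f→b11/s3 L1-HIT; vc=[31]
#6 0x3f→b15/s3 MISS; vc=[31,11]
#7 0x41→b16/s0 MISS; vc=[31,11]
#8 0x40→b16/s0 L1-HIT; vc=[31,11]
#9 0x2c→b11/s3 VC-HIT; vc=[31,15]
#10 0x3d→b15/s3 VC-HIT; vc=[31,11]
#11 0x41→b16/s0 L1-HIT; vc=[31,11]
#12 0x2c→b11/s3 VC-HIT; vc=[31,15]
#13 0x2e→b11/s3 L1-HIT; vc=[31,15]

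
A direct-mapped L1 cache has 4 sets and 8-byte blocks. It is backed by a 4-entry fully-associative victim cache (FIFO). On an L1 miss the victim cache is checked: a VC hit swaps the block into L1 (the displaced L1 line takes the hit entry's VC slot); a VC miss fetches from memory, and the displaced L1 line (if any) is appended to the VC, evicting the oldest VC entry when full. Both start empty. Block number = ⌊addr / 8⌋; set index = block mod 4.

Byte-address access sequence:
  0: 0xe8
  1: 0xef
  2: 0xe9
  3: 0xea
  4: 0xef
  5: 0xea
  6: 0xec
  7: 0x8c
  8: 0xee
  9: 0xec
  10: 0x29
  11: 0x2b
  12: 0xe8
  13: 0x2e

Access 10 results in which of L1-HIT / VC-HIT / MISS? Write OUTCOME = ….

  [0] addr=0xe8 blk=29 s=1: MISS | VC []
  [1] addr=0xef blk=29 s=1: L1-HIT | VC []
  [2] addr=0xe9 blk=29 s=1: L1-HIT | VC []
  [3] addr=0xea blk=29 s=1: L1-HIT | VC []
  [4] addr=0xef blk=29 s=1: L1-HIT | VC []
  [5] addr=0xea blk=29 s=1: L1-HIT | VC []
  [6] addr=0xec blk=29 s=1: L1-HIT | VC []
  [7] addr=0x8c blk=17 s=1: MISS | VC [29]
  [8] addr=0xee blk=29 s=1: VC-HIT | VC [17]
  [9] addr=0xec blk=29 s=1: L1-HIT | VC [17]
  [10] addr=0x29 blk=5 s=1: MISS | VC [17, 29]
  [11] addr=0x2b blk=5 s=1: L1-HIT | VC [17, 29]
  [12] addr=0xe8 blk=29 s=1: VC-HIT | VC [17, 5]
  [13] addr=0x2e blk=5 s=1: VC-HIT | VC [17, 29]

OUTCOME = MISS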